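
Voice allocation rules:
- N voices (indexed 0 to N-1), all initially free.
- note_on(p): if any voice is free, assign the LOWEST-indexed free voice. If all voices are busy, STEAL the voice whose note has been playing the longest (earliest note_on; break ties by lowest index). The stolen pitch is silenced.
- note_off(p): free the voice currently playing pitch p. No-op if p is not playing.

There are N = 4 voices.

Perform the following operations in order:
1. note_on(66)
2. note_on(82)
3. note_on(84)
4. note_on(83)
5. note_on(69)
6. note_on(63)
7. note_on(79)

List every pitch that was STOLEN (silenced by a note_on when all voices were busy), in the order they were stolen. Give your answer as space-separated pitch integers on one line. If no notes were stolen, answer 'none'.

Op 1: note_on(66): voice 0 is free -> assigned | voices=[66 - - -]
Op 2: note_on(82): voice 1 is free -> assigned | voices=[66 82 - -]
Op 3: note_on(84): voice 2 is free -> assigned | voices=[66 82 84 -]
Op 4: note_on(83): voice 3 is free -> assigned | voices=[66 82 84 83]
Op 5: note_on(69): all voices busy, STEAL voice 0 (pitch 66, oldest) -> assign | voices=[69 82 84 83]
Op 6: note_on(63): all voices busy, STEAL voice 1 (pitch 82, oldest) -> assign | voices=[69 63 84 83]
Op 7: note_on(79): all voices busy, STEAL voice 2 (pitch 84, oldest) -> assign | voices=[69 63 79 83]

Answer: 66 82 84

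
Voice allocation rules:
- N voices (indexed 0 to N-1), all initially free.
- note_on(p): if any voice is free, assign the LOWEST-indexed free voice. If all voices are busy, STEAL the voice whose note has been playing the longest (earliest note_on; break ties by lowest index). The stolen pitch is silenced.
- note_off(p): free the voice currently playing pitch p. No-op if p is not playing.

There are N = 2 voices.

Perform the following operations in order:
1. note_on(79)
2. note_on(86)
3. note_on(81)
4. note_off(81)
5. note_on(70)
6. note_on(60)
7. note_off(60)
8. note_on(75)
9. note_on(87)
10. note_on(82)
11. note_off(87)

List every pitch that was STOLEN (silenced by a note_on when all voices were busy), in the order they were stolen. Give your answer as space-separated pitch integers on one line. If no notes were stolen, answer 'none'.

Answer: 79 86 70 75

Derivation:
Op 1: note_on(79): voice 0 is free -> assigned | voices=[79 -]
Op 2: note_on(86): voice 1 is free -> assigned | voices=[79 86]
Op 3: note_on(81): all voices busy, STEAL voice 0 (pitch 79, oldest) -> assign | voices=[81 86]
Op 4: note_off(81): free voice 0 | voices=[- 86]
Op 5: note_on(70): voice 0 is free -> assigned | voices=[70 86]
Op 6: note_on(60): all voices busy, STEAL voice 1 (pitch 86, oldest) -> assign | voices=[70 60]
Op 7: note_off(60): free voice 1 | voices=[70 -]
Op 8: note_on(75): voice 1 is free -> assigned | voices=[70 75]
Op 9: note_on(87): all voices busy, STEAL voice 0 (pitch 70, oldest) -> assign | voices=[87 75]
Op 10: note_on(82): all voices busy, STEAL voice 1 (pitch 75, oldest) -> assign | voices=[87 82]
Op 11: note_off(87): free voice 0 | voices=[- 82]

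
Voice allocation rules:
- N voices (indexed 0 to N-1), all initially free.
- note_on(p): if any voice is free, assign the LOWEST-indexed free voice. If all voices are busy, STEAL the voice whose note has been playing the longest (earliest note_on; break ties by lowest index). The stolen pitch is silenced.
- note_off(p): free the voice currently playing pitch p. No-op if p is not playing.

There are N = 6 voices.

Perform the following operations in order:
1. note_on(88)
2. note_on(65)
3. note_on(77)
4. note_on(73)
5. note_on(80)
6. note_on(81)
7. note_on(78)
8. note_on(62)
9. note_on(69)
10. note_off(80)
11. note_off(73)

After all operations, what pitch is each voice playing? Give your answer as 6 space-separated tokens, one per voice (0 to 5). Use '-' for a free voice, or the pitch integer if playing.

Op 1: note_on(88): voice 0 is free -> assigned | voices=[88 - - - - -]
Op 2: note_on(65): voice 1 is free -> assigned | voices=[88 65 - - - -]
Op 3: note_on(77): voice 2 is free -> assigned | voices=[88 65 77 - - -]
Op 4: note_on(73): voice 3 is free -> assigned | voices=[88 65 77 73 - -]
Op 5: note_on(80): voice 4 is free -> assigned | voices=[88 65 77 73 80 -]
Op 6: note_on(81): voice 5 is free -> assigned | voices=[88 65 77 73 80 81]
Op 7: note_on(78): all voices busy, STEAL voice 0 (pitch 88, oldest) -> assign | voices=[78 65 77 73 80 81]
Op 8: note_on(62): all voices busy, STEAL voice 1 (pitch 65, oldest) -> assign | voices=[78 62 77 73 80 81]
Op 9: note_on(69): all voices busy, STEAL voice 2 (pitch 77, oldest) -> assign | voices=[78 62 69 73 80 81]
Op 10: note_off(80): free voice 4 | voices=[78 62 69 73 - 81]
Op 11: note_off(73): free voice 3 | voices=[78 62 69 - - 81]

Answer: 78 62 69 - - 81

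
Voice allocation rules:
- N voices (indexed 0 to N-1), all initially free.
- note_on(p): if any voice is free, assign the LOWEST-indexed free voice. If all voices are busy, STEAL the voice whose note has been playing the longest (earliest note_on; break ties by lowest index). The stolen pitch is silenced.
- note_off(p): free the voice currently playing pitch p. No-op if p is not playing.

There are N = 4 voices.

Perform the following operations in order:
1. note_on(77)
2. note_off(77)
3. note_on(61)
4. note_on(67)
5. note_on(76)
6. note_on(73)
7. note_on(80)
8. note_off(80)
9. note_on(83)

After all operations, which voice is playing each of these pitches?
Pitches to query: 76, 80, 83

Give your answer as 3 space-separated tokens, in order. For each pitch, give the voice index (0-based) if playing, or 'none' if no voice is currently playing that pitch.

Op 1: note_on(77): voice 0 is free -> assigned | voices=[77 - - -]
Op 2: note_off(77): free voice 0 | voices=[- - - -]
Op 3: note_on(61): voice 0 is free -> assigned | voices=[61 - - -]
Op 4: note_on(67): voice 1 is free -> assigned | voices=[61 67 - -]
Op 5: note_on(76): voice 2 is free -> assigned | voices=[61 67 76 -]
Op 6: note_on(73): voice 3 is free -> assigned | voices=[61 67 76 73]
Op 7: note_on(80): all voices busy, STEAL voice 0 (pitch 61, oldest) -> assign | voices=[80 67 76 73]
Op 8: note_off(80): free voice 0 | voices=[- 67 76 73]
Op 9: note_on(83): voice 0 is free -> assigned | voices=[83 67 76 73]

Answer: 2 none 0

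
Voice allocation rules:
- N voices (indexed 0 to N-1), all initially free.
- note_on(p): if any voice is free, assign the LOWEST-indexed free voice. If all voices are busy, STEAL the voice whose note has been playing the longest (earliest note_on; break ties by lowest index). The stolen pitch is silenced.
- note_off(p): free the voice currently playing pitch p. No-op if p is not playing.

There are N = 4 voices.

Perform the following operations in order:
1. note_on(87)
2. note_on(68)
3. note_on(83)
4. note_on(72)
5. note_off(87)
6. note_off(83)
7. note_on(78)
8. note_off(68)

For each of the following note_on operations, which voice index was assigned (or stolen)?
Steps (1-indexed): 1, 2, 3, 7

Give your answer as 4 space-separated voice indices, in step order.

Op 1: note_on(87): voice 0 is free -> assigned | voices=[87 - - -]
Op 2: note_on(68): voice 1 is free -> assigned | voices=[87 68 - -]
Op 3: note_on(83): voice 2 is free -> assigned | voices=[87 68 83 -]
Op 4: note_on(72): voice 3 is free -> assigned | voices=[87 68 83 72]
Op 5: note_off(87): free voice 0 | voices=[- 68 83 72]
Op 6: note_off(83): free voice 2 | voices=[- 68 - 72]
Op 7: note_on(78): voice 0 is free -> assigned | voices=[78 68 - 72]
Op 8: note_off(68): free voice 1 | voices=[78 - - 72]

Answer: 0 1 2 0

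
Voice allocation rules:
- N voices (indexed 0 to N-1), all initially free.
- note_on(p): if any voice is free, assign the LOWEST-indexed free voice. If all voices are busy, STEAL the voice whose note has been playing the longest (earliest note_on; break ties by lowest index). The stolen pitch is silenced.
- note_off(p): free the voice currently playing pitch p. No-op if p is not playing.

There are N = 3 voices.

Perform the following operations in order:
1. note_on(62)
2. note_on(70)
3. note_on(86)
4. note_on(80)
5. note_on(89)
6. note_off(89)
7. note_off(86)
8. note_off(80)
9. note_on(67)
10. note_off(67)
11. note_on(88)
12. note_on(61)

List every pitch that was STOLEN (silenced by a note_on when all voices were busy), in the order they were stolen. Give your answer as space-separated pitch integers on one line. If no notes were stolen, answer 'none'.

Answer: 62 70

Derivation:
Op 1: note_on(62): voice 0 is free -> assigned | voices=[62 - -]
Op 2: note_on(70): voice 1 is free -> assigned | voices=[62 70 -]
Op 3: note_on(86): voice 2 is free -> assigned | voices=[62 70 86]
Op 4: note_on(80): all voices busy, STEAL voice 0 (pitch 62, oldest) -> assign | voices=[80 70 86]
Op 5: note_on(89): all voices busy, STEAL voice 1 (pitch 70, oldest) -> assign | voices=[80 89 86]
Op 6: note_off(89): free voice 1 | voices=[80 - 86]
Op 7: note_off(86): free voice 2 | voices=[80 - -]
Op 8: note_off(80): free voice 0 | voices=[- - -]
Op 9: note_on(67): voice 0 is free -> assigned | voices=[67 - -]
Op 10: note_off(67): free voice 0 | voices=[- - -]
Op 11: note_on(88): voice 0 is free -> assigned | voices=[88 - -]
Op 12: note_on(61): voice 1 is free -> assigned | voices=[88 61 -]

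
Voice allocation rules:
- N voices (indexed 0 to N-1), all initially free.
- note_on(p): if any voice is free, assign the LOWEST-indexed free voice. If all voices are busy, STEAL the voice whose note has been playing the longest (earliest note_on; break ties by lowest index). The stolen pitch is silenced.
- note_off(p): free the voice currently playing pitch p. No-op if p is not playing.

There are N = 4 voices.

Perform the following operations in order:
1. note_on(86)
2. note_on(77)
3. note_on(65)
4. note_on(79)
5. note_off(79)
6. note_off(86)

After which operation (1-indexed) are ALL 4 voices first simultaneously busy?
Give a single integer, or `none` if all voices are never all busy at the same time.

Answer: 4

Derivation:
Op 1: note_on(86): voice 0 is free -> assigned | voices=[86 - - -]
Op 2: note_on(77): voice 1 is free -> assigned | voices=[86 77 - -]
Op 3: note_on(65): voice 2 is free -> assigned | voices=[86 77 65 -]
Op 4: note_on(79): voice 3 is free -> assigned | voices=[86 77 65 79]
Op 5: note_off(79): free voice 3 | voices=[86 77 65 -]
Op 6: note_off(86): free voice 0 | voices=[- 77 65 -]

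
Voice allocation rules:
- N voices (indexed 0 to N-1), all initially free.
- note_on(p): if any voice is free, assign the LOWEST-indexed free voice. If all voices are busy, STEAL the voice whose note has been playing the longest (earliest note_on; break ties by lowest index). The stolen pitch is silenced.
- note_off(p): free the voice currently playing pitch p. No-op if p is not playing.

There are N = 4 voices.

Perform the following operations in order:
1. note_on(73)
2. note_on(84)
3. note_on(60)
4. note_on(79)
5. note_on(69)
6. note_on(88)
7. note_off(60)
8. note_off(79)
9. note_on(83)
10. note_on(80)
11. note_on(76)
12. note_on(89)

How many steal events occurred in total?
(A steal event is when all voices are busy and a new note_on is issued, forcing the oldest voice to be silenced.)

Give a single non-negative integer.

Answer: 4

Derivation:
Op 1: note_on(73): voice 0 is free -> assigned | voices=[73 - - -]
Op 2: note_on(84): voice 1 is free -> assigned | voices=[73 84 - -]
Op 3: note_on(60): voice 2 is free -> assigned | voices=[73 84 60 -]
Op 4: note_on(79): voice 3 is free -> assigned | voices=[73 84 60 79]
Op 5: note_on(69): all voices busy, STEAL voice 0 (pitch 73, oldest) -> assign | voices=[69 84 60 79]
Op 6: note_on(88): all voices busy, STEAL voice 1 (pitch 84, oldest) -> assign | voices=[69 88 60 79]
Op 7: note_off(60): free voice 2 | voices=[69 88 - 79]
Op 8: note_off(79): free voice 3 | voices=[69 88 - -]
Op 9: note_on(83): voice 2 is free -> assigned | voices=[69 88 83 -]
Op 10: note_on(80): voice 3 is free -> assigned | voices=[69 88 83 80]
Op 11: note_on(76): all voices busy, STEAL voice 0 (pitch 69, oldest) -> assign | voices=[76 88 83 80]
Op 12: note_on(89): all voices busy, STEAL voice 1 (pitch 88, oldest) -> assign | voices=[76 89 83 80]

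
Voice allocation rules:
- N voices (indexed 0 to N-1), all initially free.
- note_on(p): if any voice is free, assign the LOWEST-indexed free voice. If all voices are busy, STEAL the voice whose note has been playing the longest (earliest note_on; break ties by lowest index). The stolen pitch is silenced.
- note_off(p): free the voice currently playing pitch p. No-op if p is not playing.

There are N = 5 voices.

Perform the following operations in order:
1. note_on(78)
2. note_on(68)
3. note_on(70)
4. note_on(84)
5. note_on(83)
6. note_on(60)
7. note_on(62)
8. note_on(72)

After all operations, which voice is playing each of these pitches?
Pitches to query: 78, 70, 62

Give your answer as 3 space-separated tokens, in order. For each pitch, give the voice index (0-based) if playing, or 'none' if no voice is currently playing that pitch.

Answer: none none 1

Derivation:
Op 1: note_on(78): voice 0 is free -> assigned | voices=[78 - - - -]
Op 2: note_on(68): voice 1 is free -> assigned | voices=[78 68 - - -]
Op 3: note_on(70): voice 2 is free -> assigned | voices=[78 68 70 - -]
Op 4: note_on(84): voice 3 is free -> assigned | voices=[78 68 70 84 -]
Op 5: note_on(83): voice 4 is free -> assigned | voices=[78 68 70 84 83]
Op 6: note_on(60): all voices busy, STEAL voice 0 (pitch 78, oldest) -> assign | voices=[60 68 70 84 83]
Op 7: note_on(62): all voices busy, STEAL voice 1 (pitch 68, oldest) -> assign | voices=[60 62 70 84 83]
Op 8: note_on(72): all voices busy, STEAL voice 2 (pitch 70, oldest) -> assign | voices=[60 62 72 84 83]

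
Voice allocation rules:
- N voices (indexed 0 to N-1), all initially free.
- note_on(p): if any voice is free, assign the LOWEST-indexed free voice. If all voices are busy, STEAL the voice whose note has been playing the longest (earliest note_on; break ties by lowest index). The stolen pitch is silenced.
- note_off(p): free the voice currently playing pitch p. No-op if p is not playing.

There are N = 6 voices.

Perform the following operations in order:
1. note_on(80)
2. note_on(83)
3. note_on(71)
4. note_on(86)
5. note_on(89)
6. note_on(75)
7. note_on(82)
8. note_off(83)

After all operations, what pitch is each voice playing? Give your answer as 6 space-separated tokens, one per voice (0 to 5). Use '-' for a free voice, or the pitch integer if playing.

Op 1: note_on(80): voice 0 is free -> assigned | voices=[80 - - - - -]
Op 2: note_on(83): voice 1 is free -> assigned | voices=[80 83 - - - -]
Op 3: note_on(71): voice 2 is free -> assigned | voices=[80 83 71 - - -]
Op 4: note_on(86): voice 3 is free -> assigned | voices=[80 83 71 86 - -]
Op 5: note_on(89): voice 4 is free -> assigned | voices=[80 83 71 86 89 -]
Op 6: note_on(75): voice 5 is free -> assigned | voices=[80 83 71 86 89 75]
Op 7: note_on(82): all voices busy, STEAL voice 0 (pitch 80, oldest) -> assign | voices=[82 83 71 86 89 75]
Op 8: note_off(83): free voice 1 | voices=[82 - 71 86 89 75]

Answer: 82 - 71 86 89 75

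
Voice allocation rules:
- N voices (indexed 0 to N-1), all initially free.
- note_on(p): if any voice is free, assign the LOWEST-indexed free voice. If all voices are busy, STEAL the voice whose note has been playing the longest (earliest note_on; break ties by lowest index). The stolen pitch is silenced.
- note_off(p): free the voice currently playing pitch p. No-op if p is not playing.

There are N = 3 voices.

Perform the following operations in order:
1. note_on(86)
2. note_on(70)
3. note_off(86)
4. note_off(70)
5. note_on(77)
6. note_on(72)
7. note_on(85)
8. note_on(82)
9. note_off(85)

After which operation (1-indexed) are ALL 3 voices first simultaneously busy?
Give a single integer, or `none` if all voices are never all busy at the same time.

Answer: 7

Derivation:
Op 1: note_on(86): voice 0 is free -> assigned | voices=[86 - -]
Op 2: note_on(70): voice 1 is free -> assigned | voices=[86 70 -]
Op 3: note_off(86): free voice 0 | voices=[- 70 -]
Op 4: note_off(70): free voice 1 | voices=[- - -]
Op 5: note_on(77): voice 0 is free -> assigned | voices=[77 - -]
Op 6: note_on(72): voice 1 is free -> assigned | voices=[77 72 -]
Op 7: note_on(85): voice 2 is free -> assigned | voices=[77 72 85]
Op 8: note_on(82): all voices busy, STEAL voice 0 (pitch 77, oldest) -> assign | voices=[82 72 85]
Op 9: note_off(85): free voice 2 | voices=[82 72 -]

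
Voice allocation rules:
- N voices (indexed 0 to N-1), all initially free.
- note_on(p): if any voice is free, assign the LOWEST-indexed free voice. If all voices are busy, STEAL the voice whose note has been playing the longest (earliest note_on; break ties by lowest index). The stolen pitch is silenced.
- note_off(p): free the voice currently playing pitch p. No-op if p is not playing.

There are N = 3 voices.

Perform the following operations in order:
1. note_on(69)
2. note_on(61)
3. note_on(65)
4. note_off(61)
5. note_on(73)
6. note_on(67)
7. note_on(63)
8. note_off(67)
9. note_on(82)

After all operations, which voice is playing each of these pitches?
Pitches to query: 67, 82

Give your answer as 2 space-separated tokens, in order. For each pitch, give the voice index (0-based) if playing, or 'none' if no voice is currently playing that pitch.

Op 1: note_on(69): voice 0 is free -> assigned | voices=[69 - -]
Op 2: note_on(61): voice 1 is free -> assigned | voices=[69 61 -]
Op 3: note_on(65): voice 2 is free -> assigned | voices=[69 61 65]
Op 4: note_off(61): free voice 1 | voices=[69 - 65]
Op 5: note_on(73): voice 1 is free -> assigned | voices=[69 73 65]
Op 6: note_on(67): all voices busy, STEAL voice 0 (pitch 69, oldest) -> assign | voices=[67 73 65]
Op 7: note_on(63): all voices busy, STEAL voice 2 (pitch 65, oldest) -> assign | voices=[67 73 63]
Op 8: note_off(67): free voice 0 | voices=[- 73 63]
Op 9: note_on(82): voice 0 is free -> assigned | voices=[82 73 63]

Answer: none 0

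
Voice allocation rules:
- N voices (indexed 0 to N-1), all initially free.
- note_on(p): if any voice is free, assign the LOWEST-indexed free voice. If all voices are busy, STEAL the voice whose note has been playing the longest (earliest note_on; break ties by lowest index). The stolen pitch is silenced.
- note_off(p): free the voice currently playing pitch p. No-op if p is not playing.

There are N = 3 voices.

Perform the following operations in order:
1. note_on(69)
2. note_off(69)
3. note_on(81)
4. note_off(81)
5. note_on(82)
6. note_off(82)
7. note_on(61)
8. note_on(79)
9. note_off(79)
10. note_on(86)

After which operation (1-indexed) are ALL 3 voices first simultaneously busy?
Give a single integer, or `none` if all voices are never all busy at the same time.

Answer: none

Derivation:
Op 1: note_on(69): voice 0 is free -> assigned | voices=[69 - -]
Op 2: note_off(69): free voice 0 | voices=[- - -]
Op 3: note_on(81): voice 0 is free -> assigned | voices=[81 - -]
Op 4: note_off(81): free voice 0 | voices=[- - -]
Op 5: note_on(82): voice 0 is free -> assigned | voices=[82 - -]
Op 6: note_off(82): free voice 0 | voices=[- - -]
Op 7: note_on(61): voice 0 is free -> assigned | voices=[61 - -]
Op 8: note_on(79): voice 1 is free -> assigned | voices=[61 79 -]
Op 9: note_off(79): free voice 1 | voices=[61 - -]
Op 10: note_on(86): voice 1 is free -> assigned | voices=[61 86 -]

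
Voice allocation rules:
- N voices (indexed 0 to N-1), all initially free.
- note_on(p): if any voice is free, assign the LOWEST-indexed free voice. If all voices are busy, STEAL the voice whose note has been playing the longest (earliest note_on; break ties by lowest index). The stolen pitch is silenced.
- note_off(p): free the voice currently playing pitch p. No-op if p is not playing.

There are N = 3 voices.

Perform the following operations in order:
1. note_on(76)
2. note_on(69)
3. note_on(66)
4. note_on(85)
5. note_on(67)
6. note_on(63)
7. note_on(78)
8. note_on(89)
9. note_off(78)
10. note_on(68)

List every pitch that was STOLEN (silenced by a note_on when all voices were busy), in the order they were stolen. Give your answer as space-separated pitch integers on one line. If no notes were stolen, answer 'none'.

Answer: 76 69 66 85 67

Derivation:
Op 1: note_on(76): voice 0 is free -> assigned | voices=[76 - -]
Op 2: note_on(69): voice 1 is free -> assigned | voices=[76 69 -]
Op 3: note_on(66): voice 2 is free -> assigned | voices=[76 69 66]
Op 4: note_on(85): all voices busy, STEAL voice 0 (pitch 76, oldest) -> assign | voices=[85 69 66]
Op 5: note_on(67): all voices busy, STEAL voice 1 (pitch 69, oldest) -> assign | voices=[85 67 66]
Op 6: note_on(63): all voices busy, STEAL voice 2 (pitch 66, oldest) -> assign | voices=[85 67 63]
Op 7: note_on(78): all voices busy, STEAL voice 0 (pitch 85, oldest) -> assign | voices=[78 67 63]
Op 8: note_on(89): all voices busy, STEAL voice 1 (pitch 67, oldest) -> assign | voices=[78 89 63]
Op 9: note_off(78): free voice 0 | voices=[- 89 63]
Op 10: note_on(68): voice 0 is free -> assigned | voices=[68 89 63]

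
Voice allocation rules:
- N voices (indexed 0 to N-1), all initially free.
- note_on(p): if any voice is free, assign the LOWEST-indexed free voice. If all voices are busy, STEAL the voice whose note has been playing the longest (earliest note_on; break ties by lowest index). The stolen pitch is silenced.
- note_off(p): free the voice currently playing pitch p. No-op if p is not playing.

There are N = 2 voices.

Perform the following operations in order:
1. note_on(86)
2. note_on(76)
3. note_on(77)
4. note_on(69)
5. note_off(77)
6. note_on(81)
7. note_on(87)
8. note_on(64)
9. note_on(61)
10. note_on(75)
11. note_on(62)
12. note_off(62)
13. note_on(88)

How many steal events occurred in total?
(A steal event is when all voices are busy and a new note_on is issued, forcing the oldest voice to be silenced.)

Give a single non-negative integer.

Answer: 7

Derivation:
Op 1: note_on(86): voice 0 is free -> assigned | voices=[86 -]
Op 2: note_on(76): voice 1 is free -> assigned | voices=[86 76]
Op 3: note_on(77): all voices busy, STEAL voice 0 (pitch 86, oldest) -> assign | voices=[77 76]
Op 4: note_on(69): all voices busy, STEAL voice 1 (pitch 76, oldest) -> assign | voices=[77 69]
Op 5: note_off(77): free voice 0 | voices=[- 69]
Op 6: note_on(81): voice 0 is free -> assigned | voices=[81 69]
Op 7: note_on(87): all voices busy, STEAL voice 1 (pitch 69, oldest) -> assign | voices=[81 87]
Op 8: note_on(64): all voices busy, STEAL voice 0 (pitch 81, oldest) -> assign | voices=[64 87]
Op 9: note_on(61): all voices busy, STEAL voice 1 (pitch 87, oldest) -> assign | voices=[64 61]
Op 10: note_on(75): all voices busy, STEAL voice 0 (pitch 64, oldest) -> assign | voices=[75 61]
Op 11: note_on(62): all voices busy, STEAL voice 1 (pitch 61, oldest) -> assign | voices=[75 62]
Op 12: note_off(62): free voice 1 | voices=[75 -]
Op 13: note_on(88): voice 1 is free -> assigned | voices=[75 88]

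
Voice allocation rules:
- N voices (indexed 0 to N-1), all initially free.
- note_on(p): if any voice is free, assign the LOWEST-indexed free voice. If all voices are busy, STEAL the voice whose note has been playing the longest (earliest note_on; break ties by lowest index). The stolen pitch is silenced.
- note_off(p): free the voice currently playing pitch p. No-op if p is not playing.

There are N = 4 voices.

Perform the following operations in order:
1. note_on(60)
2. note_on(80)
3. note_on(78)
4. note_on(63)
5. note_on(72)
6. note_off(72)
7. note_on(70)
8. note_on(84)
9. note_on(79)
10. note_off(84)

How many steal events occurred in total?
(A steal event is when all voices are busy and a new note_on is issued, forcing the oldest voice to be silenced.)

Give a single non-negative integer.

Answer: 3

Derivation:
Op 1: note_on(60): voice 0 is free -> assigned | voices=[60 - - -]
Op 2: note_on(80): voice 1 is free -> assigned | voices=[60 80 - -]
Op 3: note_on(78): voice 2 is free -> assigned | voices=[60 80 78 -]
Op 4: note_on(63): voice 3 is free -> assigned | voices=[60 80 78 63]
Op 5: note_on(72): all voices busy, STEAL voice 0 (pitch 60, oldest) -> assign | voices=[72 80 78 63]
Op 6: note_off(72): free voice 0 | voices=[- 80 78 63]
Op 7: note_on(70): voice 0 is free -> assigned | voices=[70 80 78 63]
Op 8: note_on(84): all voices busy, STEAL voice 1 (pitch 80, oldest) -> assign | voices=[70 84 78 63]
Op 9: note_on(79): all voices busy, STEAL voice 2 (pitch 78, oldest) -> assign | voices=[70 84 79 63]
Op 10: note_off(84): free voice 1 | voices=[70 - 79 63]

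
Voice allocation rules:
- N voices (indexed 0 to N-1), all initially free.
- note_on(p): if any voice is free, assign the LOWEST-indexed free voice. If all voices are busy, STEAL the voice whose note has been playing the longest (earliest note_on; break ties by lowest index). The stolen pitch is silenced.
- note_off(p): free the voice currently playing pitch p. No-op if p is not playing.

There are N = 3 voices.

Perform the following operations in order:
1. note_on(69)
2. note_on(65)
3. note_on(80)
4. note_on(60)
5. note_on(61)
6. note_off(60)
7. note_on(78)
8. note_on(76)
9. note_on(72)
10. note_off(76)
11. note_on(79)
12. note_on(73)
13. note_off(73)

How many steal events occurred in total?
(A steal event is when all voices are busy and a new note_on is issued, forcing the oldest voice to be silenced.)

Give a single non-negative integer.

Answer: 5

Derivation:
Op 1: note_on(69): voice 0 is free -> assigned | voices=[69 - -]
Op 2: note_on(65): voice 1 is free -> assigned | voices=[69 65 -]
Op 3: note_on(80): voice 2 is free -> assigned | voices=[69 65 80]
Op 4: note_on(60): all voices busy, STEAL voice 0 (pitch 69, oldest) -> assign | voices=[60 65 80]
Op 5: note_on(61): all voices busy, STEAL voice 1 (pitch 65, oldest) -> assign | voices=[60 61 80]
Op 6: note_off(60): free voice 0 | voices=[- 61 80]
Op 7: note_on(78): voice 0 is free -> assigned | voices=[78 61 80]
Op 8: note_on(76): all voices busy, STEAL voice 2 (pitch 80, oldest) -> assign | voices=[78 61 76]
Op 9: note_on(72): all voices busy, STEAL voice 1 (pitch 61, oldest) -> assign | voices=[78 72 76]
Op 10: note_off(76): free voice 2 | voices=[78 72 -]
Op 11: note_on(79): voice 2 is free -> assigned | voices=[78 72 79]
Op 12: note_on(73): all voices busy, STEAL voice 0 (pitch 78, oldest) -> assign | voices=[73 72 79]
Op 13: note_off(73): free voice 0 | voices=[- 72 79]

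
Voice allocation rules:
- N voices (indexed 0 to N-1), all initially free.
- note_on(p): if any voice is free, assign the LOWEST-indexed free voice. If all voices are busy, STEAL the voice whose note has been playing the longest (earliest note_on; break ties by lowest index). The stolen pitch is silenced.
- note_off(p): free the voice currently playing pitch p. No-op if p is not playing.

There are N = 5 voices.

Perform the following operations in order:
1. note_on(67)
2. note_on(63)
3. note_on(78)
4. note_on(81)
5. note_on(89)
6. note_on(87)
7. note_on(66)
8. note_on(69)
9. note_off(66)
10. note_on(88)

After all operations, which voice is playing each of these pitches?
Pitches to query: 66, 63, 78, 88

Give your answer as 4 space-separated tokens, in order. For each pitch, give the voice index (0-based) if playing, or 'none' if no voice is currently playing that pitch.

Op 1: note_on(67): voice 0 is free -> assigned | voices=[67 - - - -]
Op 2: note_on(63): voice 1 is free -> assigned | voices=[67 63 - - -]
Op 3: note_on(78): voice 2 is free -> assigned | voices=[67 63 78 - -]
Op 4: note_on(81): voice 3 is free -> assigned | voices=[67 63 78 81 -]
Op 5: note_on(89): voice 4 is free -> assigned | voices=[67 63 78 81 89]
Op 6: note_on(87): all voices busy, STEAL voice 0 (pitch 67, oldest) -> assign | voices=[87 63 78 81 89]
Op 7: note_on(66): all voices busy, STEAL voice 1 (pitch 63, oldest) -> assign | voices=[87 66 78 81 89]
Op 8: note_on(69): all voices busy, STEAL voice 2 (pitch 78, oldest) -> assign | voices=[87 66 69 81 89]
Op 9: note_off(66): free voice 1 | voices=[87 - 69 81 89]
Op 10: note_on(88): voice 1 is free -> assigned | voices=[87 88 69 81 89]

Answer: none none none 1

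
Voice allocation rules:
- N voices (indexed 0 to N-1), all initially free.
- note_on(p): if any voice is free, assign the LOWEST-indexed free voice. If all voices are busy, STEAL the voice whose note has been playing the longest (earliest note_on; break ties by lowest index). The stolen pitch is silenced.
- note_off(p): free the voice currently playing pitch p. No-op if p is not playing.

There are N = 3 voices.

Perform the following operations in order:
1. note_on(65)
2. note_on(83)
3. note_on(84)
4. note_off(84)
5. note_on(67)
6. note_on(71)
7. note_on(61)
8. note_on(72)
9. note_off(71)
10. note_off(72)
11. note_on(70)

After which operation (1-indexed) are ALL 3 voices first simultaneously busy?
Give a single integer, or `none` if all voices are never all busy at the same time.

Op 1: note_on(65): voice 0 is free -> assigned | voices=[65 - -]
Op 2: note_on(83): voice 1 is free -> assigned | voices=[65 83 -]
Op 3: note_on(84): voice 2 is free -> assigned | voices=[65 83 84]
Op 4: note_off(84): free voice 2 | voices=[65 83 -]
Op 5: note_on(67): voice 2 is free -> assigned | voices=[65 83 67]
Op 6: note_on(71): all voices busy, STEAL voice 0 (pitch 65, oldest) -> assign | voices=[71 83 67]
Op 7: note_on(61): all voices busy, STEAL voice 1 (pitch 83, oldest) -> assign | voices=[71 61 67]
Op 8: note_on(72): all voices busy, STEAL voice 2 (pitch 67, oldest) -> assign | voices=[71 61 72]
Op 9: note_off(71): free voice 0 | voices=[- 61 72]
Op 10: note_off(72): free voice 2 | voices=[- 61 -]
Op 11: note_on(70): voice 0 is free -> assigned | voices=[70 61 -]

Answer: 3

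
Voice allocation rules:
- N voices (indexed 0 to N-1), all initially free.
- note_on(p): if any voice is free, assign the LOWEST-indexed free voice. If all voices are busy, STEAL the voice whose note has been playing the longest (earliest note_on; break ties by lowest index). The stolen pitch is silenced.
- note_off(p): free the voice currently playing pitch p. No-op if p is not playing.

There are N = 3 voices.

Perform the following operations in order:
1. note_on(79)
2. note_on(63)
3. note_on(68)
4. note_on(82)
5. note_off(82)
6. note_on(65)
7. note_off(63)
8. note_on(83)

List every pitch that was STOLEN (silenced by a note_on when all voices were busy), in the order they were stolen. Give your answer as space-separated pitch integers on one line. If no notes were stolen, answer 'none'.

Answer: 79

Derivation:
Op 1: note_on(79): voice 0 is free -> assigned | voices=[79 - -]
Op 2: note_on(63): voice 1 is free -> assigned | voices=[79 63 -]
Op 3: note_on(68): voice 2 is free -> assigned | voices=[79 63 68]
Op 4: note_on(82): all voices busy, STEAL voice 0 (pitch 79, oldest) -> assign | voices=[82 63 68]
Op 5: note_off(82): free voice 0 | voices=[- 63 68]
Op 6: note_on(65): voice 0 is free -> assigned | voices=[65 63 68]
Op 7: note_off(63): free voice 1 | voices=[65 - 68]
Op 8: note_on(83): voice 1 is free -> assigned | voices=[65 83 68]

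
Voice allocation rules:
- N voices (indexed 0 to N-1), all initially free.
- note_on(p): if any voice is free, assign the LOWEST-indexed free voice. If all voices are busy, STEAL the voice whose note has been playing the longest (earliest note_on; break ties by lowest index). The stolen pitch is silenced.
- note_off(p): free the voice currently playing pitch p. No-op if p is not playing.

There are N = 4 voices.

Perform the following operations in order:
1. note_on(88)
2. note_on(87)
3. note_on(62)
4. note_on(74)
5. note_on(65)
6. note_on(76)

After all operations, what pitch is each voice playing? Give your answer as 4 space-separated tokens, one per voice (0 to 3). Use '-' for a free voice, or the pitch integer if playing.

Op 1: note_on(88): voice 0 is free -> assigned | voices=[88 - - -]
Op 2: note_on(87): voice 1 is free -> assigned | voices=[88 87 - -]
Op 3: note_on(62): voice 2 is free -> assigned | voices=[88 87 62 -]
Op 4: note_on(74): voice 3 is free -> assigned | voices=[88 87 62 74]
Op 5: note_on(65): all voices busy, STEAL voice 0 (pitch 88, oldest) -> assign | voices=[65 87 62 74]
Op 6: note_on(76): all voices busy, STEAL voice 1 (pitch 87, oldest) -> assign | voices=[65 76 62 74]

Answer: 65 76 62 74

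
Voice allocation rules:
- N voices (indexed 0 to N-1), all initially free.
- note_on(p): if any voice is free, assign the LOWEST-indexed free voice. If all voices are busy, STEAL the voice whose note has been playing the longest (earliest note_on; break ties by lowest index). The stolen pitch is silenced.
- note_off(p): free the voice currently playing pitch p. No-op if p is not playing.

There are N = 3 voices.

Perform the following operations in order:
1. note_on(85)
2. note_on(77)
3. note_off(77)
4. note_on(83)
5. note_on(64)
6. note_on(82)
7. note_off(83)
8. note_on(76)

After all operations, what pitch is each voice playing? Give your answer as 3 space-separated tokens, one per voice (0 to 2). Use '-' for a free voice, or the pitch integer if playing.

Answer: 82 76 64

Derivation:
Op 1: note_on(85): voice 0 is free -> assigned | voices=[85 - -]
Op 2: note_on(77): voice 1 is free -> assigned | voices=[85 77 -]
Op 3: note_off(77): free voice 1 | voices=[85 - -]
Op 4: note_on(83): voice 1 is free -> assigned | voices=[85 83 -]
Op 5: note_on(64): voice 2 is free -> assigned | voices=[85 83 64]
Op 6: note_on(82): all voices busy, STEAL voice 0 (pitch 85, oldest) -> assign | voices=[82 83 64]
Op 7: note_off(83): free voice 1 | voices=[82 - 64]
Op 8: note_on(76): voice 1 is free -> assigned | voices=[82 76 64]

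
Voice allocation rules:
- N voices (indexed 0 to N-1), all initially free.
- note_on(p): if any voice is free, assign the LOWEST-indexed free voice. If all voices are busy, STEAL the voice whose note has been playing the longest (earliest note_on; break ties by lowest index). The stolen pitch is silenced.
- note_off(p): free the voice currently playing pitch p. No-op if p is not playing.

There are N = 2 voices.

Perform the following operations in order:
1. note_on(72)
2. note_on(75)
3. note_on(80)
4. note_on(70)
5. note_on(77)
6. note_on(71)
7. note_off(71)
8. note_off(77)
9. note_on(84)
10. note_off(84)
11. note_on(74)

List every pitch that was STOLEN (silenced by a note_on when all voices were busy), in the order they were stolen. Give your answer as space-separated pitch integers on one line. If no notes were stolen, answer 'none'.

Answer: 72 75 80 70

Derivation:
Op 1: note_on(72): voice 0 is free -> assigned | voices=[72 -]
Op 2: note_on(75): voice 1 is free -> assigned | voices=[72 75]
Op 3: note_on(80): all voices busy, STEAL voice 0 (pitch 72, oldest) -> assign | voices=[80 75]
Op 4: note_on(70): all voices busy, STEAL voice 1 (pitch 75, oldest) -> assign | voices=[80 70]
Op 5: note_on(77): all voices busy, STEAL voice 0 (pitch 80, oldest) -> assign | voices=[77 70]
Op 6: note_on(71): all voices busy, STEAL voice 1 (pitch 70, oldest) -> assign | voices=[77 71]
Op 7: note_off(71): free voice 1 | voices=[77 -]
Op 8: note_off(77): free voice 0 | voices=[- -]
Op 9: note_on(84): voice 0 is free -> assigned | voices=[84 -]
Op 10: note_off(84): free voice 0 | voices=[- -]
Op 11: note_on(74): voice 0 is free -> assigned | voices=[74 -]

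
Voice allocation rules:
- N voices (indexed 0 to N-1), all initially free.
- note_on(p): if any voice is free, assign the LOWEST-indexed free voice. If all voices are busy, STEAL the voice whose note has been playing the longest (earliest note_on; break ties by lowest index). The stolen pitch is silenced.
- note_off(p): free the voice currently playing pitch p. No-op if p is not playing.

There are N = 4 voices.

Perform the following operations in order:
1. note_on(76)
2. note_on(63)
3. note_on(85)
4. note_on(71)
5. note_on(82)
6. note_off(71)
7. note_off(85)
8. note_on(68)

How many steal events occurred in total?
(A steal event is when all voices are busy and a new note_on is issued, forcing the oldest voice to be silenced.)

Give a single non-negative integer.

Op 1: note_on(76): voice 0 is free -> assigned | voices=[76 - - -]
Op 2: note_on(63): voice 1 is free -> assigned | voices=[76 63 - -]
Op 3: note_on(85): voice 2 is free -> assigned | voices=[76 63 85 -]
Op 4: note_on(71): voice 3 is free -> assigned | voices=[76 63 85 71]
Op 5: note_on(82): all voices busy, STEAL voice 0 (pitch 76, oldest) -> assign | voices=[82 63 85 71]
Op 6: note_off(71): free voice 3 | voices=[82 63 85 -]
Op 7: note_off(85): free voice 2 | voices=[82 63 - -]
Op 8: note_on(68): voice 2 is free -> assigned | voices=[82 63 68 -]

Answer: 1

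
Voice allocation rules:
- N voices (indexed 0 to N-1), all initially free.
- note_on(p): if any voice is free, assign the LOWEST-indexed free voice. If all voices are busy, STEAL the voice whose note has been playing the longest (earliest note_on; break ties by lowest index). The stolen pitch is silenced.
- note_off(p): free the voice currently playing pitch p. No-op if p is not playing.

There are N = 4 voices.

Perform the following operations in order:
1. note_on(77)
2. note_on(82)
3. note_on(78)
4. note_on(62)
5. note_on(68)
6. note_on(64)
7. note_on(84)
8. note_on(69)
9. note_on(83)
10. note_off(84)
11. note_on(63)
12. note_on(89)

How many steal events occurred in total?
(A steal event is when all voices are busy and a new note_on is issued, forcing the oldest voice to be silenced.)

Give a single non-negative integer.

Op 1: note_on(77): voice 0 is free -> assigned | voices=[77 - - -]
Op 2: note_on(82): voice 1 is free -> assigned | voices=[77 82 - -]
Op 3: note_on(78): voice 2 is free -> assigned | voices=[77 82 78 -]
Op 4: note_on(62): voice 3 is free -> assigned | voices=[77 82 78 62]
Op 5: note_on(68): all voices busy, STEAL voice 0 (pitch 77, oldest) -> assign | voices=[68 82 78 62]
Op 6: note_on(64): all voices busy, STEAL voice 1 (pitch 82, oldest) -> assign | voices=[68 64 78 62]
Op 7: note_on(84): all voices busy, STEAL voice 2 (pitch 78, oldest) -> assign | voices=[68 64 84 62]
Op 8: note_on(69): all voices busy, STEAL voice 3 (pitch 62, oldest) -> assign | voices=[68 64 84 69]
Op 9: note_on(83): all voices busy, STEAL voice 0 (pitch 68, oldest) -> assign | voices=[83 64 84 69]
Op 10: note_off(84): free voice 2 | voices=[83 64 - 69]
Op 11: note_on(63): voice 2 is free -> assigned | voices=[83 64 63 69]
Op 12: note_on(89): all voices busy, STEAL voice 1 (pitch 64, oldest) -> assign | voices=[83 89 63 69]

Answer: 6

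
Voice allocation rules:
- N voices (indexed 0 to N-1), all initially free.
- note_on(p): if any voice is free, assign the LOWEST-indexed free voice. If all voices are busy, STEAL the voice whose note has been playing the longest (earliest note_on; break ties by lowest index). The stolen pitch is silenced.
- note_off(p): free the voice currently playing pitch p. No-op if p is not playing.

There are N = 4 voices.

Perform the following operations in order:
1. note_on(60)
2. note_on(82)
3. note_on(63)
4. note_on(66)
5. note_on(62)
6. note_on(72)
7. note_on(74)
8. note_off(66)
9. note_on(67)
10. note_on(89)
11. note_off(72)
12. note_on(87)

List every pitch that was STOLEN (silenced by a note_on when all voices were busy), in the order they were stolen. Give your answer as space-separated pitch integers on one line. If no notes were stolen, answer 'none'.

Op 1: note_on(60): voice 0 is free -> assigned | voices=[60 - - -]
Op 2: note_on(82): voice 1 is free -> assigned | voices=[60 82 - -]
Op 3: note_on(63): voice 2 is free -> assigned | voices=[60 82 63 -]
Op 4: note_on(66): voice 3 is free -> assigned | voices=[60 82 63 66]
Op 5: note_on(62): all voices busy, STEAL voice 0 (pitch 60, oldest) -> assign | voices=[62 82 63 66]
Op 6: note_on(72): all voices busy, STEAL voice 1 (pitch 82, oldest) -> assign | voices=[62 72 63 66]
Op 7: note_on(74): all voices busy, STEAL voice 2 (pitch 63, oldest) -> assign | voices=[62 72 74 66]
Op 8: note_off(66): free voice 3 | voices=[62 72 74 -]
Op 9: note_on(67): voice 3 is free -> assigned | voices=[62 72 74 67]
Op 10: note_on(89): all voices busy, STEAL voice 0 (pitch 62, oldest) -> assign | voices=[89 72 74 67]
Op 11: note_off(72): free voice 1 | voices=[89 - 74 67]
Op 12: note_on(87): voice 1 is free -> assigned | voices=[89 87 74 67]

Answer: 60 82 63 62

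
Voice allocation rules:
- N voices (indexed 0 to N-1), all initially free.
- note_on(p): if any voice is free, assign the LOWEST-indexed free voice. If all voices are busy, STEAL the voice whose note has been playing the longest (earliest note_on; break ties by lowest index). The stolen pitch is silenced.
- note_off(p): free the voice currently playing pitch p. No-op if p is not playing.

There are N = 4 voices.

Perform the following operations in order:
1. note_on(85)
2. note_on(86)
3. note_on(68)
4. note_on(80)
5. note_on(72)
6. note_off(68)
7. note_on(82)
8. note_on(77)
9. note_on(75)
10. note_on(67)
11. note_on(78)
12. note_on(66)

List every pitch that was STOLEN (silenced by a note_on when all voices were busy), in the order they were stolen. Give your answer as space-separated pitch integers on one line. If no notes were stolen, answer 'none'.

Answer: 85 86 80 72 82 77

Derivation:
Op 1: note_on(85): voice 0 is free -> assigned | voices=[85 - - -]
Op 2: note_on(86): voice 1 is free -> assigned | voices=[85 86 - -]
Op 3: note_on(68): voice 2 is free -> assigned | voices=[85 86 68 -]
Op 4: note_on(80): voice 3 is free -> assigned | voices=[85 86 68 80]
Op 5: note_on(72): all voices busy, STEAL voice 0 (pitch 85, oldest) -> assign | voices=[72 86 68 80]
Op 6: note_off(68): free voice 2 | voices=[72 86 - 80]
Op 7: note_on(82): voice 2 is free -> assigned | voices=[72 86 82 80]
Op 8: note_on(77): all voices busy, STEAL voice 1 (pitch 86, oldest) -> assign | voices=[72 77 82 80]
Op 9: note_on(75): all voices busy, STEAL voice 3 (pitch 80, oldest) -> assign | voices=[72 77 82 75]
Op 10: note_on(67): all voices busy, STEAL voice 0 (pitch 72, oldest) -> assign | voices=[67 77 82 75]
Op 11: note_on(78): all voices busy, STEAL voice 2 (pitch 82, oldest) -> assign | voices=[67 77 78 75]
Op 12: note_on(66): all voices busy, STEAL voice 1 (pitch 77, oldest) -> assign | voices=[67 66 78 75]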